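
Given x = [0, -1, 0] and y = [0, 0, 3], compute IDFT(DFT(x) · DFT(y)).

(x ⊛ y)[n] = Σ(m=0 to 2) x[m] · y[(n-m) mod 3]

Computing each output sample:
(x ⊛ y)[0] = -3
(x ⊛ y)[1] = 0
(x ⊛ y)[2] = 0

x ⊛ y = [-3, 0, 0]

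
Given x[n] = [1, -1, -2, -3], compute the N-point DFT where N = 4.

X[k] = Σ(n=0 to 3) x[n] · ω_4^(nk)
where ω_4 = e^(-2πi/4)

Computing each X[k]:
X[0] = -5
X[1] = 3-2i
X[2] = 3
X[3] = 3+2i

X = [-5, 3-2i, 3, 3+2i]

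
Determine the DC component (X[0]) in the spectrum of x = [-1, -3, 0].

X[0] = Σ(n=0 to 2) x[n] · ω_3^0 = Σ x[n]
= (-1) + (-3) + (0)

X[0] = -4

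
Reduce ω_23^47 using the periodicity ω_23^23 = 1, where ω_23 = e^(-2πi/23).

Since ω_23^23 = 1, powers reduce modulo 23.
47 mod 23 = 1
So ω_23^47 = ω_23^1 = e^(-2πi·1/23)

ω_23^47 = ω_23^1 = 0.9629-0.2698i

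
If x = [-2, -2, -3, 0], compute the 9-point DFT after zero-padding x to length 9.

Original 4-point DFT: [-7, 1+2i, -3, 1-2i]
Zero-padded 9-point DFT provides frequency interpolation.

DFT_9([x, 0, ...]) = [-7, -4.0530+4.2400i, 0.4718+2.9957i, 0.5000-0.8660i, -2.4187-1.2443i, -2.4187+1.2443i, 0.5000+0.8660i, 0.4718-2.9957i, -4.0530-4.2400i]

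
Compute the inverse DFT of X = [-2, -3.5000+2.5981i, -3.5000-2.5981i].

x[n] = (1/3) Σ(k=0 to 2) X[k] · e^(2πikn/3)

Computing each x[n]:
x[0] = -3
x[1] = -1
x[2] = 2

x = [-3, -1, 2]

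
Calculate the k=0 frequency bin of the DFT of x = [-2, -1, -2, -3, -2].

X[0] = Σ(n=0 to 4) x[n] · ω_5^0 = Σ x[n]
= (-2) + (-1) + (-2) + (-3) + (-2)

X[0] = -10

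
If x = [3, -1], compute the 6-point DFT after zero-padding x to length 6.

Original 2-point DFT: [2, 4]
Zero-padded 6-point DFT provides frequency interpolation.

DFT_6([x, 0, ...]) = [2, 2.5000+0.8660i, 3.5000+0.8660i, 4, 3.5000-0.8660i, 2.5000-0.8660i]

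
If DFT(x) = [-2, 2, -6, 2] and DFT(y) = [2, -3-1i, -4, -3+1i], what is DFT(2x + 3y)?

By linearity: DFT(2x + 3y) = 2·DFT(x) + 3·DFT(y)
= 2·[-2, 2, -6, 2] + 3·[2, -3-1i, -4, -3+1i]

Computing element-wise:
Z[0] = 2·(-2) + 3·(2) = 2
Z[1] = 2·(2) + 3·(-3-1i) = -5-3i
Z[2] = 2·(-6) + 3·(-4) = -24
Z[3] = 2·(2) + 3·(-3+1i) = -5+3i

DFT(2x + 3y) = 2·X + 3·Y = [2, -5-3i, -24, -5+3i]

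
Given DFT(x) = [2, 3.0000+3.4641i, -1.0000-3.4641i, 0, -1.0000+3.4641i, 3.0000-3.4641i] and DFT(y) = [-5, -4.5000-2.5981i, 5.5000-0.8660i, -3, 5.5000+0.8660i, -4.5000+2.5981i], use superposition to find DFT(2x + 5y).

By linearity: DFT(2x + 5y) = 2·DFT(x) + 5·DFT(y)
= 2·[2, 3.0000+3.4641i, -1.0000-3.4641i, 0, -1.0000+3.4641i, 3.0000-3.4641i] + 5·[-5, -4.5000-2.5981i, 5.5000-0.8660i, -3, 5.5000+0.8660i, -4.5000+2.5981i]

Computing element-wise:
Z[0] = 2·(2) + 5·(-5) = -21
Z[1] = 2·(3.0000+3.4641i) + 5·(-4.5000-2.5981i) = -16.5000-6.0623i
Z[2] = 2·(-1.0000-3.4641i) + 5·(5.5000-0.8660i) = 25.5000-11.2582i
Z[3] = 2·(0) + 5·(-3) = -15
Z[4] = 2·(-1.0000+3.4641i) + 5·(5.5000+0.8660i) = 25.5000+11.2582i
Z[5] = 2·(3.0000-3.4641i) + 5·(-4.5000+2.5981i) = -16.5000+6.0623i

DFT(2x + 5y) = 2·X + 5·Y = [-21, -16.5000-6.0623i, 25.5000-11.2582i, -15, 25.5000+11.2582i, -16.5000+6.0623i]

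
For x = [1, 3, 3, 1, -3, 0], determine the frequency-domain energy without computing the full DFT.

Parseval: Σ|x[n]|² = (1/N)Σ|X[k]|², so Σ|X[k]|² = N·Σ|x[n]|² = 6·29.0000

Σ|X[k]|² = N·Σ|x[n]|² = 6·29.0000 = 174.0000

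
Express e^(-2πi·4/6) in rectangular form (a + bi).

ω_6^4 = e^(-2πi·4/6)
= cos(-2π·4/6) + i·sin(-2π·4/6)
= cos(-8π/6) + i·sin(-8π/6)

ω_6^4 = cos(-8π/6) + i·sin(-8π/6) = -0.5000+0.8660i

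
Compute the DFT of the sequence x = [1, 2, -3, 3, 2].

X[k] = Σ(n=0 to 4) x[n] · ω_5^(nk)
where ω_5 = e^(-2πi/5)

Computing each X[k]:
X[0] = 5
X[1] = 2.2361+3.5267i
X[2] = -2.2361-5.7063i
X[3] = -2.2361+5.7063i
X[4] = 2.2361-3.5267i

X = [5, 2.2361+3.5267i, -2.2361-5.7063i, -2.2361+5.7063i, 2.2361-3.5267i]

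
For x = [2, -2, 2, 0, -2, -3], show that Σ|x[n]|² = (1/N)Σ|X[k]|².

Time domain:
Σ|x[n]|² = |2|² + |-2|² + |2|² + |0|² + |-2|² + |-3|² = 25.0000

Frequency domain:
(1/6)Σ|X[k]|² = (1/6)(|-3|² + |-0.5000-4.3301i|² + |4.5000+2.5981i|² + |7|² + |4.5000-2.5981i|² + |-0.5000+4.3301i|²) = (1/6)·150.0000 = 25.0000

Both sides agree, confirming Parseval's theorem.

Σ|x[n]|² = (1/N)Σ|X[k]|² = 25.0000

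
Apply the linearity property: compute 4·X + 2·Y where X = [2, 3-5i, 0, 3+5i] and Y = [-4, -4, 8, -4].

By linearity: DFT(4x + 2y) = 4·DFT(x) + 2·DFT(y)
= 4·[2, 3-5i, 0, 3+5i] + 2·[-4, -4, 8, -4]

Computing element-wise:
Z[0] = 4·(2) + 2·(-4) = 0
Z[1] = 4·(3-5i) + 2·(-4) = 4-20i
Z[2] = 4·(0) + 2·(8) = 16
Z[3] = 4·(3+5i) + 2·(-4) = 4+20i

DFT(4x + 2y) = 4·X + 2·Y = [0, 4-20i, 16, 4+20i]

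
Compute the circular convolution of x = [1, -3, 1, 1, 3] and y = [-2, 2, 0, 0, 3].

(x ⊛ y)[n] = Σ(m=0 to 4) x[m] · y[(n-m) mod 5]

Computing each output sample:
(x ⊛ y)[0] = -5
(x ⊛ y)[1] = 11
(x ⊛ y)[2] = -5
(x ⊛ y)[3] = 9
(x ⊛ y)[4] = -1

x ⊛ y = [-5, 11, -5, 9, -1]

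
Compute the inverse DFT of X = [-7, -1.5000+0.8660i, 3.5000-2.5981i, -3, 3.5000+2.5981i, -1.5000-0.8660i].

x[n] = (1/6) Σ(k=0 to 5) X[k] · e^(2πikn/6)

Computing each x[n]:
x[0] = -1
x[1] = -1
x[2] = -3
x[3] = 1
x[4] = -1
x[5] = -2

x = [-1, -1, -3, 1, -1, -2]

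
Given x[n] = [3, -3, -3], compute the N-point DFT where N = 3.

X[k] = Σ(n=0 to 2) x[n] · ω_3^(nk)
where ω_3 = e^(-2πi/3)

Computing each X[k]:
X[0] = -3
X[1] = 6
X[2] = 6

X = [-3, 6, 6]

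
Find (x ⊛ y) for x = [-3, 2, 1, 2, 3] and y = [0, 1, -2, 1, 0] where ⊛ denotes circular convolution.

(x ⊛ y)[n] = Σ(m=0 to 4) x[m] · y[(n-m) mod 5]

Computing each output sample:
(x ⊛ y)[0] = 0
(x ⊛ y)[1] = -7
(x ⊛ y)[2] = 11
(x ⊛ y)[3] = -6
(x ⊛ y)[4] = 2

x ⊛ y = [0, -7, 11, -6, 2]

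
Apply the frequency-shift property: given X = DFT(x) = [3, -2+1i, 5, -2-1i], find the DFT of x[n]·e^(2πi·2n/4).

Modulation property: DFT(ω_4^(-2n)·x[n]) = X[(k-2) mod 4], so circularly shift X by 2 positions.

X[k-2] = [5, -2-1i, 3, -2+1i]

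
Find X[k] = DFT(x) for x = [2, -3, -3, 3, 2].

X[k] = Σ(n=0 to 4) x[n] · ω_5^(nk)
where ω_5 = e^(-2πi/5)

Computing each X[k]:
X[0] = 1
X[1] = 1.6910+8.2820i
X[2] = 2.8090-2.7674i
X[3] = 2.8090+2.7674i
X[4] = 1.6910-8.2820i

X = [1, 1.6910+8.2820i, 2.8090-2.7674i, 2.8090+2.7674i, 1.6910-8.2820i]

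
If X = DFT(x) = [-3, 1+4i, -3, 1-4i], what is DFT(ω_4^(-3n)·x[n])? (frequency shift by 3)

Modulation property: DFT(ω_4^(-3n)·x[n]) = X[(k-3) mod 4], so circularly shift X by 3 positions.

X[k-3] = [1+4i, -3, 1-4i, -3]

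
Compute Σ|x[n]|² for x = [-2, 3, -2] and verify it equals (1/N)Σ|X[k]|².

Time domain:
Σ|x[n]|² = |-2|² + |3|² + |-2|² = 17.0000

Frequency domain:
(1/3)Σ|X[k]|² = (1/3)(|-1|² + |-2.5000-4.3301i|² + |-2.5000+4.3301i|²) = (1/3)·51.0000 = 17.0000

Both sides agree, confirming Parseval's theorem.

Σ|x[n]|² = (1/N)Σ|X[k]|² = 17.0000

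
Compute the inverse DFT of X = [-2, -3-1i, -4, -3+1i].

x[n] = (1/4) Σ(k=0 to 3) X[k] · e^(2πikn/4)

Computing each x[n]:
x[0] = -3
x[1] = 1
x[2] = 0
x[3] = 0

x = [-3, 1, 0, 0]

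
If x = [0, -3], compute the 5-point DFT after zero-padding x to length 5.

Original 2-point DFT: [-3, 3]
Zero-padded 5-point DFT provides frequency interpolation.

DFT_5([x, 0, ...]) = [-3, -0.9271+2.8532i, 2.4271+1.7634i, 2.4271-1.7634i, -0.9271-2.8532i]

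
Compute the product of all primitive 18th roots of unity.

The primitive 18th roots of unity are ω_18^k for k coprime to 18: k ∈ {1, 5, 7, 11, 13, 17}
Their product equals the constant term of the cyclotomic polynomial Φ_18(x) up to sign.
For n ≥ 3, the product of all primitive nth roots of unity is 1. (For n=1 it is 1; for n=2 it is -1.)

1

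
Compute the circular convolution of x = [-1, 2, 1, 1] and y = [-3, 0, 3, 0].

(x ⊛ y)[n] = Σ(m=0 to 3) x[m] · y[(n-m) mod 4]

Computing each output sample:
(x ⊛ y)[0] = 6
(x ⊛ y)[1] = -3
(x ⊛ y)[2] = -6
(x ⊛ y)[3] = 3

x ⊛ y = [6, -3, -6, 3]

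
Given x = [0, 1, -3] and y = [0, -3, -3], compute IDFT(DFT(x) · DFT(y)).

(x ⊛ y)[n] = Σ(m=0 to 2) x[m] · y[(n-m) mod 3]

Computing each output sample:
(x ⊛ y)[0] = 6
(x ⊛ y)[1] = 9
(x ⊛ y)[2] = -3

x ⊛ y = [6, 9, -3]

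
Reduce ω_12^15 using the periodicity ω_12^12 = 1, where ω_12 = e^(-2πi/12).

Since ω_12^12 = 1, powers reduce modulo 12.
15 mod 12 = 3
So ω_12^15 = ω_12^3 = e^(-2πi·3/12)

ω_12^15 = ω_12^3 = -1i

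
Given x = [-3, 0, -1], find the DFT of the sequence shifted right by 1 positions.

Time shift by 1: X_shifted[k] = ω_3^(1k) · X[k]
Shifted x = [-1, -3, 0]

DFT(x[n-1]) = [-4, 0.5000+2.5981i, 0.5000-2.5981i]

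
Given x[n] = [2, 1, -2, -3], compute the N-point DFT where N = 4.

X[k] = Σ(n=0 to 3) x[n] · ω_4^(nk)
where ω_4 = e^(-2πi/4)

Computing each X[k]:
X[0] = -2
X[1] = 4-4i
X[2] = 2
X[3] = 4+4i

X = [-2, 4-4i, 2, 4+4i]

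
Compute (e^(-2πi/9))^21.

Since ω_9^9 = 1, powers reduce modulo 9.
21 mod 9 = 3
So ω_9^21 = ω_9^3 = e^(-2πi·3/9)

ω_9^21 = ω_9^3 = -0.5000-0.8660i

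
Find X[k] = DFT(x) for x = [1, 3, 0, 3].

X[k] = Σ(n=0 to 3) x[n] · ω_4^(nk)
where ω_4 = e^(-2πi/4)

Computing each X[k]:
X[0] = 7
X[1] = 1
X[2] = -5
X[3] = 1

X = [7, 1, -5, 1]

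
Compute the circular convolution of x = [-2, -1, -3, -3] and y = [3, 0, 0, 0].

(x ⊛ y)[n] = Σ(m=0 to 3) x[m] · y[(n-m) mod 4]

Computing each output sample:
(x ⊛ y)[0] = -6
(x ⊛ y)[1] = -3
(x ⊛ y)[2] = -9
(x ⊛ y)[3] = -9

x ⊛ y = [-6, -3, -9, -9]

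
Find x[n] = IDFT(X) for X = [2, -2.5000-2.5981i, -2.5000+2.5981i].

x[n] = (1/3) Σ(k=0 to 2) X[k] · e^(2πikn/3)

Computing each x[n]:
x[0] = -1
x[1] = 3
x[2] = 0

x = [-1, 3, 0]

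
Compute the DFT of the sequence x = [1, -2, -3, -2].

X[k] = Σ(n=0 to 3) x[n] · ω_4^(nk)
where ω_4 = e^(-2πi/4)

Computing each X[k]:
X[0] = -6
X[1] = 4
X[2] = 2
X[3] = 4

X = [-6, 4, 2, 4]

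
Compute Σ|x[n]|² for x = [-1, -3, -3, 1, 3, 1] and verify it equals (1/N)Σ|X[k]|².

Time domain:
Σ|x[n]|² = |-1|² + |-3|² + |-3|² + |1|² + |3|² + |1|² = 30.0000

Frequency domain:
(1/6)Σ|X[k]|² = (1/6)(|-2|² + |-3.0000+8.6603i|² + |1.0000-1.7321i|² + |0|² + |1.0000+1.7321i|² + |-3.0000-8.6603i|²) = (1/6)·180.0000 = 30.0000

Both sides agree, confirming Parseval's theorem.

Σ|x[n]|² = (1/N)Σ|X[k]|² = 30.0000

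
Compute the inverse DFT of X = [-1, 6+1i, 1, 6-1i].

x[n] = (1/4) Σ(k=0 to 3) X[k] · e^(2πikn/4)

Computing each x[n]:
x[0] = 3
x[1] = -1
x[2] = -3
x[3] = 0

x = [3, -1, -3, 0]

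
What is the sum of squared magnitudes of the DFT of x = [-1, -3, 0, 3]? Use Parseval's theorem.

Parseval: Σ|x[n]|² = (1/N)Σ|X[k]|², so Σ|X[k]|² = N·Σ|x[n]|² = 4·19.0000

Σ|X[k]|² = N·Σ|x[n]|² = 4·19.0000 = 76.0000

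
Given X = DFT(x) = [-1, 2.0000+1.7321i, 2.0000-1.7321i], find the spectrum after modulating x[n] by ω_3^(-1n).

Modulation property: DFT(ω_3^(-1n)·x[n]) = X[(k-1) mod 3], so circularly shift X by 1 positions.

X[k-1] = [2.0000-1.7321i, -1, 2.0000+1.7321i]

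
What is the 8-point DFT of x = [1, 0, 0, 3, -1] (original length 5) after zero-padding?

Original 5-point DFT: [3, -1.7361+0.8123i, 2.7361-3.4410i, 2.7361+3.4410i, -1.7361-0.8123i]
Zero-padded 8-point DFT provides frequency interpolation.

DFT_8([x, 0, ...]) = [3, -0.1213-2.1213i, 3i, 4.1213-2.1213i, -3, 4.1213+2.1213i, -3i, -0.1213+2.1213i]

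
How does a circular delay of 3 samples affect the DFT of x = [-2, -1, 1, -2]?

Time shift by 3: X_shifted[k] = ω_4^(3k) · X[k]
Shifted x = [-1, 1, -2, -2]

DFT(x[n-3]) = [-4, 1-3i, -2, 1+3i]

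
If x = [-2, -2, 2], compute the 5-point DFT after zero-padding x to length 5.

Original 3-point DFT: [-2, -2.0000+3.4641i, -2.0000-3.4641i]
Zero-padded 5-point DFT provides frequency interpolation.

DFT_5([x, 0, ...]) = [-2, -4.2361+0.7265i, 0.2361+3.0777i, 0.2361-3.0777i, -4.2361-0.7265i]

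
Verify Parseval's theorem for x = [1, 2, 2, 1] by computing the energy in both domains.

Time domain:
Σ|x[n]|² = |1|² + |2|² + |2|² + |1|² = 10.0000

Frequency domain:
(1/4)Σ|X[k]|² = (1/4)(|6|² + |-1-1i|² + |0|² + |-1+1i|²) = (1/4)·40.0000 = 10.0000

Both sides agree, confirming Parseval's theorem.

Σ|x[n]|² = (1/N)Σ|X[k]|² = 10.0000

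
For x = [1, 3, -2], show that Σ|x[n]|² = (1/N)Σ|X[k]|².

Time domain:
Σ|x[n]|² = |1|² + |3|² + |-2|² = 14.0000

Frequency domain:
(1/3)Σ|X[k]|² = (1/3)(|2|² + |0.5000-4.3301i|² + |0.5000+4.3301i|²) = (1/3)·42.0000 = 14.0000

Both sides agree, confirming Parseval's theorem.

Σ|x[n]|² = (1/N)Σ|X[k]|² = 14.0000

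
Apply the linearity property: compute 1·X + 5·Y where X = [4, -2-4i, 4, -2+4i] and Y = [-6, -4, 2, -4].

By linearity: DFT(1x + 5y) = 1·DFT(x) + 5·DFT(y)
= 1·[4, -2-4i, 4, -2+4i] + 5·[-6, -4, 2, -4]

Computing element-wise:
Z[0] = 1·(4) + 5·(-6) = -26
Z[1] = 1·(-2-4i) + 5·(-4) = -22-4i
Z[2] = 1·(4) + 5·(2) = 14
Z[3] = 1·(-2+4i) + 5·(-4) = -22+4i

DFT(1x + 5y) = 1·X + 5·Y = [-26, -22-4i, 14, -22+4i]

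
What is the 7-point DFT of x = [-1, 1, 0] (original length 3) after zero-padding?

Original 3-point DFT: [0, -1.5000-0.8660i, -1.5000+0.8660i]
Zero-padded 7-point DFT provides frequency interpolation.

DFT_7([x, 0, ...]) = [0, -0.3765-0.7818i, -1.2225-0.9749i, -1.9010-0.4339i, -1.9010+0.4339i, -1.2225+0.9749i, -0.3765+0.7818i]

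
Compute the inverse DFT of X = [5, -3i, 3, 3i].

x[n] = (1/4) Σ(k=0 to 3) X[k] · e^(2πikn/4)

Computing each x[n]:
x[0] = 2
x[1] = 2
x[2] = 2
x[3] = -1

x = [2, 2, 2, -1]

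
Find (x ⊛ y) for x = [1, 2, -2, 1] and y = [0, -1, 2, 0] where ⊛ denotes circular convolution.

(x ⊛ y)[n] = Σ(m=0 to 3) x[m] · y[(n-m) mod 4]

Computing each output sample:
(x ⊛ y)[0] = -5
(x ⊛ y)[1] = 1
(x ⊛ y)[2] = 0
(x ⊛ y)[3] = 6

x ⊛ y = [-5, 1, 0, 6]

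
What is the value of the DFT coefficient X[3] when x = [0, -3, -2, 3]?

X[3] = Σ(n=0 to 3) x[n] · ω_4^(3n) where ω_4 = e^(-2πi/4)
= (0)·ω_4^0 + (-3)·ω_4^3 + (-2)·ω_4^6 + (3)·ω_4^9

X[3] = 2-6i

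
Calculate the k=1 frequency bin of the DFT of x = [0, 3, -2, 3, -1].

X[1] = Σ(n=0 to 4) x[n] · ω_5^(1n) where ω_5 = e^(-2πi/5)
= (0)·ω_5^0 + (3)·ω_5^1 + (-2)·ω_5^2 + (3)·ω_5^3 + (-1)·ω_5^4

X[1] = -0.1910-0.8653i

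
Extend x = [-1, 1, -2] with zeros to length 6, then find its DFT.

Original 3-point DFT: [-2, -0.5000-2.5981i, -0.5000+2.5981i]
Zero-padded 6-point DFT provides frequency interpolation.

DFT_6([x, 0, ...]) = [-2, 0.5000+0.8660i, -0.5000-2.5981i, -4, -0.5000+2.5981i, 0.5000-0.8660i]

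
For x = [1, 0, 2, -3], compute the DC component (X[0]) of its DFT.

X[0] = Σ(n=0 to 3) x[n] · ω_4^0 = Σ x[n]
= (1) + (0) + (2) + (-3)

X[0] = 0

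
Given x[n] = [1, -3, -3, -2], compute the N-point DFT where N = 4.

X[k] = Σ(n=0 to 3) x[n] · ω_4^(nk)
where ω_4 = e^(-2πi/4)

Computing each X[k]:
X[0] = -7
X[1] = 4+1i
X[2] = 3
X[3] = 4-1i

X = [-7, 4+1i, 3, 4-1i]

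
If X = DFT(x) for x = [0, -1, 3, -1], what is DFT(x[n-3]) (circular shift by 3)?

Time shift by 3: X_shifted[k] = ω_4^(3k) · X[k]
Shifted x = [-1, 3, -1, 0]

DFT(x[n-3]) = [1, -3i, -5, 3i]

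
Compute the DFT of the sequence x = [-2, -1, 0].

X[k] = Σ(n=0 to 2) x[n] · ω_3^(nk)
where ω_3 = e^(-2πi/3)

Computing each X[k]:
X[0] = -3
X[1] = -1.5000+0.8660i
X[2] = -1.5000-0.8660i

X = [-3, -1.5000+0.8660i, -1.5000-0.8660i]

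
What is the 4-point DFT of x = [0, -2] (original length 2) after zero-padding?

Original 2-point DFT: [-2, 2]
Zero-padded 4-point DFT provides frequency interpolation.

DFT_4([x, 0, ...]) = [-2, 2i, 2, -2i]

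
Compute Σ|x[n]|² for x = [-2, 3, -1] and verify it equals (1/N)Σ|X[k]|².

Time domain:
Σ|x[n]|² = |-2|² + |3|² + |-1|² = 14.0000

Frequency domain:
(1/3)Σ|X[k]|² = (1/3)(|0|² + |-3.0000-3.4641i|² + |-3.0000+3.4641i|²) = (1/3)·42.0000 = 14.0000

Both sides agree, confirming Parseval's theorem.

Σ|x[n]|² = (1/N)Σ|X[k]|² = 14.0000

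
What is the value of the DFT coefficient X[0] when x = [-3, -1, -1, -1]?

X[0] = Σ(n=0 to 3) x[n] · ω_4^0 = Σ x[n]
= (-3) + (-1) + (-1) + (-1)

X[0] = -6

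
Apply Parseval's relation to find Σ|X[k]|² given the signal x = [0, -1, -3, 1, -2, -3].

Parseval: Σ|x[n]|² = (1/N)Σ|X[k]|², so Σ|X[k]|² = N·Σ|x[n]|² = 6·24.0000

Σ|X[k]|² = N·Σ|x[n]|² = 6·24.0000 = 144.0000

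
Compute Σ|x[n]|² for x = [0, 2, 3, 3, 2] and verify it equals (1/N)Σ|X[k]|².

Time domain:
Σ|x[n]|² = |0|² + |2|² + |3|² + |3|² + |2|² = 26.0000

Frequency domain:
(1/5)Σ|X[k]|² = (1/5)(|10|² + |-3.6180|² + |-1.3820|² + |-1.3820|² + |-3.6180|²) = (1/5)·130.0000 = 26.0000

Both sides agree, confirming Parseval's theorem.

Σ|x[n]|² = (1/N)Σ|X[k]|² = 26.0000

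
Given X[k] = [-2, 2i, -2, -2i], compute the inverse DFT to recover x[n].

x[n] = (1/4) Σ(k=0 to 3) X[k] · e^(2πikn/4)

Computing each x[n]:
x[0] = -1
x[1] = -1
x[2] = -1
x[3] = 1

x = [-1, -1, -1, 1]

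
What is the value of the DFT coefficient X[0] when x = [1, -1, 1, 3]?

X[0] = Σ(n=0 to 3) x[n] · ω_4^0 = Σ x[n]
= (1) + (-1) + (1) + (3)

X[0] = 4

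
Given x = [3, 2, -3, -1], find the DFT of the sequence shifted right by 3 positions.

Time shift by 3: X_shifted[k] = ω_4^(3k) · X[k]
Shifted x = [2, -3, -1, 3]

DFT(x[n-3]) = [1, 3+6i, 1, 3-6i]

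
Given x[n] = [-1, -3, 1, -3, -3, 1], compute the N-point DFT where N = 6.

X[k] = Σ(n=0 to 5) x[n] · ω_6^(nk)
where ω_6 = e^(-2πi/6)

Computing each X[k]:
X[0] = -8
X[1] = 2
X[2] = -2.0000+6.9282i
X[3] = 2
X[4] = -2.0000-6.9282i
X[5] = 2

X = [-8, 2, -2.0000+6.9282i, 2, -2.0000-6.9282i, 2]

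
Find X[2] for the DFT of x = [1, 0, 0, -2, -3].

X[2] = Σ(n=0 to 4) x[n] · ω_5^(2n) where ω_5 = e^(-2πi/5)
= (1)·ω_5^0 + (0)·ω_5^2 + (0)·ω_5^4 + (-2)·ω_5^6 + (-3)·ω_5^8

X[2] = 2.8090+0.1388i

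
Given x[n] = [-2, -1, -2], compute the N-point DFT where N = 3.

X[k] = Σ(n=0 to 2) x[n] · ω_3^(nk)
where ω_3 = e^(-2πi/3)

Computing each X[k]:
X[0] = -5
X[1] = -0.5000-0.8660i
X[2] = -0.5000+0.8660i

X = [-5, -0.5000-0.8660i, -0.5000+0.8660i]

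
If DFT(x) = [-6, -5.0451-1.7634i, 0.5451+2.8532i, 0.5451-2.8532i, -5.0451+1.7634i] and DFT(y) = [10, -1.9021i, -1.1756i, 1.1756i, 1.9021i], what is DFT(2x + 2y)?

By linearity: DFT(2x + 2y) = 2·DFT(x) + 2·DFT(y)
= 2·[-6, -5.0451-1.7634i, 0.5451+2.8532i, 0.5451-2.8532i, -5.0451+1.7634i] + 2·[10, -1.9021i, -1.1756i, 1.1756i, 1.9021i]

Computing element-wise:
Z[0] = 2·(-6) + 2·(10) = 8
Z[1] = 2·(-5.0451-1.7634i) + 2·(-1.9021i) = -10.0902-7.3310i
Z[2] = 2·(0.5451+2.8532i) + 2·(-1.1756i) = 1.0902+3.3552i
Z[3] = 2·(0.5451-2.8532i) + 2·(1.1756i) = 1.0902-3.3552i
Z[4] = 2·(-5.0451+1.7634i) + 2·(1.9021i) = -10.0902+7.3310i

DFT(2x + 2y) = 2·X + 2·Y = [8, -10.0902-7.3310i, 1.0902+3.3552i, 1.0902-3.3552i, -10.0902+7.3310i]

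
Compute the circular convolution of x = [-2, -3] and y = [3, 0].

(x ⊛ y)[n] = Σ(m=0 to 1) x[m] · y[(n-m) mod 2]

Computing each output sample:
(x ⊛ y)[0] = -6
(x ⊛ y)[1] = -9

x ⊛ y = [-6, -9]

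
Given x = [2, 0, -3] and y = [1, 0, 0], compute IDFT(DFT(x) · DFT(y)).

(x ⊛ y)[n] = Σ(m=0 to 2) x[m] · y[(n-m) mod 3]

Computing each output sample:
(x ⊛ y)[0] = 2
(x ⊛ y)[1] = 0
(x ⊛ y)[2] = -3

x ⊛ y = [2, 0, -3]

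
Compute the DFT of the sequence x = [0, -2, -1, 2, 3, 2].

X[k] = Σ(n=0 to 5) x[n] · ω_6^(nk)
where ω_6 = e^(-2πi/6)

Computing each X[k]:
X[0] = 4
X[1] = -3.0000+6.9282i
X[2] = 1
X[3] = 0
X[4] = 1
X[5] = -3.0000-6.9282i

X = [4, -3.0000+6.9282i, 1, 0, 1, -3.0000-6.9282i]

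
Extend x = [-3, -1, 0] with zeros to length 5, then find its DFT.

Original 3-point DFT: [-4, -2.5000+0.8660i, -2.5000-0.8660i]
Zero-padded 5-point DFT provides frequency interpolation.

DFT_5([x, 0, ...]) = [-4, -3.3090+0.9511i, -2.1910+0.5878i, -2.1910-0.5878i, -3.3090-0.9511i]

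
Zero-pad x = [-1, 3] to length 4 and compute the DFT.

Original 2-point DFT: [2, -4]
Zero-padded 4-point DFT provides frequency interpolation.

DFT_4([x, 0, ...]) = [2, -1-3i, -4, -1+3i]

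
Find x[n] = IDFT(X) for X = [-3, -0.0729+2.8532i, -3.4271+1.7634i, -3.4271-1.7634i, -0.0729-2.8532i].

x[n] = (1/5) Σ(k=0 to 4) X[k] · e^(2πikn/5)

Computing each x[n]:
x[0] = -2
x[1] = -1
x[2] = -1
x[3] = -1
x[4] = 2

x = [-2, -1, -1, -1, 2]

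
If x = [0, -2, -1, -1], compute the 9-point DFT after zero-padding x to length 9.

Original 4-point DFT: [-4, 1+1i, 2, 1-1i]
Zero-padded 9-point DFT provides frequency interpolation.

DFT_9([x, 0, ...]) = [-4, -1.2057+3.1364i, 1.0924+1.4456i, 0.5000+0.8660i, 1.6133+0.9073i, 1.6133-0.9073i, 0.5000-0.8660i, 1.0924-1.4456i, -1.2057-3.1364i]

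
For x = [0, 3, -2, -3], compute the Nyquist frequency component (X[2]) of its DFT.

X[2] = Σ(n=0 to 3) x[n] · ω_4^(2n) where ω_4 = e^(-2πi/4)
= (0)·ω_4^0 + (3)·ω_4^2 + (-2)·ω_4^4 + (-3)·ω_4^6

X[2] = -2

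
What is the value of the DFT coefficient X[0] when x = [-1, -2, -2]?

X[0] = Σ(n=0 to 2) x[n] · ω_3^0 = Σ x[n]
= (-1) + (-2) + (-2)

X[0] = -5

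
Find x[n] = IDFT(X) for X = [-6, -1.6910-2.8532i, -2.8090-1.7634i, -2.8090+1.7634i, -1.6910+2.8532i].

x[n] = (1/5) Σ(k=0 to 4) X[k] · e^(2πikn/5)

Computing each x[n]:
x[0] = -3
x[1] = 1
x[2] = -1
x[3] = -1
x[4] = -2

x = [-3, 1, -1, -1, -2]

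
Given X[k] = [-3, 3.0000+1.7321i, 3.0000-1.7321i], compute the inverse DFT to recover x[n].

x[n] = (1/3) Σ(k=0 to 2) X[k] · e^(2πikn/3)

Computing each x[n]:
x[0] = 1
x[1] = -3
x[2] = -1

x = [1, -3, -1]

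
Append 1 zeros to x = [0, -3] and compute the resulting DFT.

Original 2-point DFT: [-3, 3]
Zero-padded 3-point DFT provides frequency interpolation.

DFT_3([x, 0, ...]) = [-3, 1.5000+2.5981i, 1.5000-2.5981i]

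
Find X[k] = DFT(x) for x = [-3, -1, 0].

X[k] = Σ(n=0 to 2) x[n] · ω_3^(nk)
where ω_3 = e^(-2πi/3)

Computing each X[k]:
X[0] = -4
X[1] = -2.5000+0.8660i
X[2] = -2.5000-0.8660i

X = [-4, -2.5000+0.8660i, -2.5000-0.8660i]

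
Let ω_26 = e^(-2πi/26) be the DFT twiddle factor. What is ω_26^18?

ω_26^18 = e^(-2πi·18/26)
= cos(-2π·18/26) + i·sin(-2π·18/26)
= cos(-36π/26) + i·sin(-36π/26)

ω_26^18 = cos(-36π/26) + i·sin(-36π/26) = -0.3546+0.9350i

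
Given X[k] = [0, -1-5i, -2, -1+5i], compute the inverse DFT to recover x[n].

x[n] = (1/4) Σ(k=0 to 3) X[k] · e^(2πikn/4)

Computing each x[n]:
x[0] = -1
x[1] = 3
x[2] = 0
x[3] = -2

x = [-1, 3, 0, -2]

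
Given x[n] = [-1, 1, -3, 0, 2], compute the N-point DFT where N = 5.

X[k] = Σ(n=0 to 4) x[n] · ω_5^(nk)
where ω_5 = e^(-2πi/5)

Computing each X[k]:
X[0] = -1
X[1] = 2.3541+2.7144i
X[2] = -4.3541-2.2654i
X[3] = -4.3541+2.2654i
X[4] = 2.3541-2.7144i

X = [-1, 2.3541+2.7144i, -4.3541-2.2654i, -4.3541+2.2654i, 2.3541-2.7144i]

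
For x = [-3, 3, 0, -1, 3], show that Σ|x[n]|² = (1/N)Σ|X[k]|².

Time domain:
Σ|x[n]|² = |-3|² + |3|² + |0|² + |-1|² + |3|² = 28.0000

Frequency domain:
(1/5)Σ|X[k]|² = (1/5)(|2|² + |-0.3369-0.5878i|² + |-8.1631+0.9511i|² + |-8.1631-0.9511i|² + |-0.3369+0.5878i|²) = (1/5)·140.0000 = 28.0000

Both sides agree, confirming Parseval's theorem.

Σ|x[n]|² = (1/N)Σ|X[k]|² = 28.0000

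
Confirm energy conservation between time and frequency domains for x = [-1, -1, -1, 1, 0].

Time domain:
Σ|x[n]|² = |-1|² + |-1|² + |-1|² + |1|² + |0|² = 4.0000

Frequency domain:
(1/5)Σ|X[k]|² = (1/5)(|-2|² + |-1.3090+2.1266i|² + |-0.1910-1.3143i|² + |-0.1910+1.3143i|² + |-1.3090-2.1266i|²) = (1/5)·20.0000 = 4.0000

Both sides agree, confirming Parseval's theorem.

Σ|x[n]|² = (1/N)Σ|X[k]|² = 4.0000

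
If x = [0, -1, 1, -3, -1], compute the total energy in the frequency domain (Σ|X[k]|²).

Parseval: Σ|x[n]|² = (1/N)Σ|X[k]|², so Σ|X[k]|² = N·Σ|x[n]|² = 5·12.0000

Σ|X[k]|² = N·Σ|x[n]|² = 5·12.0000 = 60.0000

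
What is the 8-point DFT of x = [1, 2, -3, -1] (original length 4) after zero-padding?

Original 4-point DFT: [-1, 4-3i, -3, 4+3i]
Zero-padded 8-point DFT provides frequency interpolation.

DFT_8([x, 0, ...]) = [-1, 3.1213+2.2929i, 4-3i, -1.1213-3.7071i, -3, -1.1213+3.7071i, 4+3i, 3.1213-2.2929i]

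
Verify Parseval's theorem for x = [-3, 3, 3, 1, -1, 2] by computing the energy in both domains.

Time domain:
Σ|x[n]|² = |-3|² + |3|² + |3|² + |1|² + |-1|² + |2|² = 33.0000

Frequency domain:
(1/6)Σ|X[k]|² = (1/6)(|5|² + |-2.5000-4.3301i|² + |-5.5000+2.5981i|² + |-7|² + |-5.5000-2.5981i|² + |-2.5000+4.3301i|²) = (1/6)·198.0000 = 33.0000

Both sides agree, confirming Parseval's theorem.

Σ|x[n]|² = (1/N)Σ|X[k]|² = 33.0000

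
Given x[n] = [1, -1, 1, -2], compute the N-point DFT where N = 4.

X[k] = Σ(n=0 to 3) x[n] · ω_4^(nk)
where ω_4 = e^(-2πi/4)

Computing each X[k]:
X[0] = -1
X[1] = -1i
X[2] = 5
X[3] = 1i

X = [-1, -1i, 5, 1i]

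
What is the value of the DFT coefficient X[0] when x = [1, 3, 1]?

X[0] = Σ(n=0 to 2) x[n] · ω_3^0 = Σ x[n]
= (1) + (3) + (1)

X[0] = 5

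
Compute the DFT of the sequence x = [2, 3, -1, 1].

X[k] = Σ(n=0 to 3) x[n] · ω_4^(nk)
where ω_4 = e^(-2πi/4)

Computing each X[k]:
X[0] = 5
X[1] = 3-2i
X[2] = -3
X[3] = 3+2i

X = [5, 3-2i, -3, 3+2i]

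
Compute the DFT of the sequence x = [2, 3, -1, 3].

X[k] = Σ(n=0 to 3) x[n] · ω_4^(nk)
where ω_4 = e^(-2πi/4)

Computing each X[k]:
X[0] = 7
X[1] = 3
X[2] = -5
X[3] = 3

X = [7, 3, -5, 3]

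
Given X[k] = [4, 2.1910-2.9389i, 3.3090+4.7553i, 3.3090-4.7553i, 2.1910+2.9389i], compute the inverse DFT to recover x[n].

x[n] = (1/5) Σ(k=0 to 4) X[k] · e^(2πikn/5)

Computing each x[n]:
x[0] = 3
x[1] = 0
x[2] = 3
x[3] = -2
x[4] = 0

x = [3, 0, 3, -2, 0]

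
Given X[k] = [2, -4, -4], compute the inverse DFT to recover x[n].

x[n] = (1/3) Σ(k=0 to 2) X[k] · e^(2πikn/3)

Computing each x[n]:
x[0] = -2
x[1] = 2
x[2] = 2

x = [-2, 2, 2]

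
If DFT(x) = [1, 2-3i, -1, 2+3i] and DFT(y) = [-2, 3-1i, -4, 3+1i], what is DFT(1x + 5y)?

By linearity: DFT(1x + 5y) = 1·DFT(x) + 5·DFT(y)
= 1·[1, 2-3i, -1, 2+3i] + 5·[-2, 3-1i, -4, 3+1i]

Computing element-wise:
Z[0] = 1·(1) + 5·(-2) = -9
Z[1] = 1·(2-3i) + 5·(3-1i) = 17-8i
Z[2] = 1·(-1) + 5·(-4) = -21
Z[3] = 1·(2+3i) + 5·(3+1i) = 17+8i

DFT(1x + 5y) = 1·X + 5·Y = [-9, 17-8i, -21, 17+8i]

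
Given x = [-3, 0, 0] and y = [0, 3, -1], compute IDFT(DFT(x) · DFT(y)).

(x ⊛ y)[n] = Σ(m=0 to 2) x[m] · y[(n-m) mod 3]

Computing each output sample:
(x ⊛ y)[0] = 0
(x ⊛ y)[1] = -9
(x ⊛ y)[2] = 3

x ⊛ y = [0, -9, 3]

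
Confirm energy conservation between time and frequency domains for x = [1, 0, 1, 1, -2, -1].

Time domain:
Σ|x[n]|² = |1|² + |0|² + |1|² + |1|² + |-2|² + |-1|² = 8.0000

Frequency domain:
(1/6)Σ|X[k]|² = (1/6)(|0|² + |-3.4641i|² + |3.0000+1.7321i|² + |0|² + |3.0000-1.7321i|² + |3.4641i|²) = (1/6)·48.0000 = 8.0000

Both sides agree, confirming Parseval's theorem.

Σ|x[n]|² = (1/N)Σ|X[k]|² = 8.0000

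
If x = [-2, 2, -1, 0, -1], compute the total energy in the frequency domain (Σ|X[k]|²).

Parseval: Σ|x[n]|² = (1/N)Σ|X[k]|², so Σ|X[k]|² = N·Σ|x[n]|² = 5·10.0000

Σ|X[k]|² = N·Σ|x[n]|² = 5·10.0000 = 50.0000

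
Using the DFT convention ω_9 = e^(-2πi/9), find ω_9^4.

ω_9^4 = e^(-2πi·4/9)
= cos(-2π·4/9) + i·sin(-2π·4/9)
= cos(-8π/9) + i·sin(-8π/9)

ω_9^4 = cos(-8π/9) + i·sin(-8π/9) = -0.9397-0.3420i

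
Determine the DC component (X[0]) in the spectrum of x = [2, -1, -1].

X[0] = Σ(n=0 to 2) x[n] · ω_3^0 = Σ x[n]
= (2) + (-1) + (-1)

X[0] = 0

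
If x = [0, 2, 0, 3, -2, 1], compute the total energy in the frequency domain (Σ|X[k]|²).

Parseval: Σ|x[n]|² = (1/N)Σ|X[k]|², so Σ|X[k]|² = N·Σ|x[n]|² = 6·18.0000

Σ|X[k]|² = N·Σ|x[n]|² = 6·18.0000 = 108.0000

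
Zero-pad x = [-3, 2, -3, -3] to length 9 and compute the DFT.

Original 4-point DFT: [-7, -5i, -5, 5i]
Zero-padded 9-point DFT provides frequency interpolation.

DFT_9([x, 0, ...]) = [-7, -0.4889+4.2669i, 1.6664-3.5416i, -5.5000-4.3301i, -5.6775-0.0143i, -5.6775+0.0143i, -5.5000+4.3301i, 1.6664+3.5416i, -0.4889-4.2669i]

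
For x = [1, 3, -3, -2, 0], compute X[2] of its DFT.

X[2] = Σ(n=0 to 4) x[n] · ω_5^(2n) where ω_5 = e^(-2πi/5)
= (1)·ω_5^0 + (3)·ω_5^2 + (-3)·ω_5^4 + (-2)·ω_5^6 + (0)·ω_5^8

X[2] = -2.9721-2.7144i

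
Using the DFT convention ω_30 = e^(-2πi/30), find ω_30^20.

ω_30^20 = e^(-2πi·20/30)
= cos(-2π·20/30) + i·sin(-2π·20/30)
= cos(-40π/30) + i·sin(-40π/30)

ω_30^20 = cos(-40π/30) + i·sin(-40π/30) = -0.5000+0.8660i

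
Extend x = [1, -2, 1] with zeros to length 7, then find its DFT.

Original 3-point DFT: [0, 1.5000+2.5981i, 1.5000-2.5981i]
Zero-padded 7-point DFT provides frequency interpolation.

DFT_7([x, 0, ...]) = [0, -0.4695+0.5887i, 0.5441+2.3837i, 3.4254+1.6496i, 3.4254-1.6496i, 0.5441-2.3837i, -0.4695-0.5887i]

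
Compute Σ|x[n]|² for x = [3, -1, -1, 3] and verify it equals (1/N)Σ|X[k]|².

Time domain:
Σ|x[n]|² = |3|² + |-1|² + |-1|² + |3|² = 20.0000

Frequency domain:
(1/4)Σ|X[k]|² = (1/4)(|4|² + |4+4i|² + |0|² + |4-4i|²) = (1/4)·80.0000 = 20.0000

Both sides agree, confirming Parseval's theorem.

Σ|x[n]|² = (1/N)Σ|X[k]|² = 20.0000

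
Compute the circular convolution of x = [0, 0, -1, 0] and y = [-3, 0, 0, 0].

(x ⊛ y)[n] = Σ(m=0 to 3) x[m] · y[(n-m) mod 4]

Computing each output sample:
(x ⊛ y)[0] = 0
(x ⊛ y)[1] = 0
(x ⊛ y)[2] = 3
(x ⊛ y)[3] = 0

x ⊛ y = [0, 0, 3, 0]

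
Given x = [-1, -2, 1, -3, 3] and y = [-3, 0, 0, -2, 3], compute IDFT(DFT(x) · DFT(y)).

(x ⊛ y)[n] = Σ(m=0 to 4) x[m] · y[(n-m) mod 5]

Computing each output sample:
(x ⊛ y)[0] = -5
(x ⊛ y)[1] = 15
(x ⊛ y)[2] = -18
(x ⊛ y)[3] = 20
(x ⊛ y)[4] = -8

x ⊛ y = [-5, 15, -18, 20, -8]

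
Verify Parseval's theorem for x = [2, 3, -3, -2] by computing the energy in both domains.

Time domain:
Σ|x[n]|² = |2|² + |3|² + |-3|² + |-2|² = 26.0000

Frequency domain:
(1/4)Σ|X[k]|² = (1/4)(|0|² + |5-5i|² + |-2|² + |5+5i|²) = (1/4)·104.0000 = 26.0000

Both sides agree, confirming Parseval's theorem.

Σ|x[n]|² = (1/N)Σ|X[k]|² = 26.0000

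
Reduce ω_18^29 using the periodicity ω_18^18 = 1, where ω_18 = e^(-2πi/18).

Since ω_18^18 = 1, powers reduce modulo 18.
29 mod 18 = 11
So ω_18^29 = ω_18^11 = e^(-2πi·11/18)

ω_18^29 = ω_18^11 = -0.7660+0.6428i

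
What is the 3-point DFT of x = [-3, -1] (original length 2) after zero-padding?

Original 2-point DFT: [-4, -2]
Zero-padded 3-point DFT provides frequency interpolation.

DFT_3([x, 0, ...]) = [-4, -2.5000+0.8660i, -2.5000-0.8660i]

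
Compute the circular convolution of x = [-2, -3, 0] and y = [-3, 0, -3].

(x ⊛ y)[n] = Σ(m=0 to 2) x[m] · y[(n-m) mod 3]

Computing each output sample:
(x ⊛ y)[0] = 15
(x ⊛ y)[1] = 9
(x ⊛ y)[2] = 6

x ⊛ y = [15, 9, 6]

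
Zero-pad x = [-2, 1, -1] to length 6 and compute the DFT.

Original 3-point DFT: [-2, -2.0000-1.7321i, -2.0000+1.7321i]
Zero-padded 6-point DFT provides frequency interpolation.

DFT_6([x, 0, ...]) = [-2, -1, -2.0000-1.7321i, -4, -2.0000+1.7321i, -1]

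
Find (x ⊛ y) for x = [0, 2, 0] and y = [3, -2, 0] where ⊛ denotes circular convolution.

(x ⊛ y)[n] = Σ(m=0 to 2) x[m] · y[(n-m) mod 3]

Computing each output sample:
(x ⊛ y)[0] = 0
(x ⊛ y)[1] = 6
(x ⊛ y)[2] = -4

x ⊛ y = [0, 6, -4]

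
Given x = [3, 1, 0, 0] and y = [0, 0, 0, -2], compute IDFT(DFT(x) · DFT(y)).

(x ⊛ y)[n] = Σ(m=0 to 3) x[m] · y[(n-m) mod 4]

Computing each output sample:
(x ⊛ y)[0] = -2
(x ⊛ y)[1] = 0
(x ⊛ y)[2] = 0
(x ⊛ y)[3] = -6

x ⊛ y = [-2, 0, 0, -6]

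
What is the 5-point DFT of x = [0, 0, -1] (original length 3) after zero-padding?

Original 3-point DFT: [-1, 0.5000-0.8660i, 0.5000+0.8660i]
Zero-padded 5-point DFT provides frequency interpolation.

DFT_5([x, 0, ...]) = [-1, 0.8090+0.5878i, -0.3090-0.9511i, -0.3090+0.9511i, 0.8090-0.5878i]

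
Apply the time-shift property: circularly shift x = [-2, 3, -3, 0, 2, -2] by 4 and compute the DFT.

Time shift by 4: X_shifted[k] = ω_6^(4k) · X[k]
Shifted x = [-3, 0, 2, -2, -2, 3]

DFT(x[n-4]) = [-2, 0.5000-0.8660i, -6.5000+6.0622i, -4, -6.5000-6.0622i, 0.5000+0.8660i]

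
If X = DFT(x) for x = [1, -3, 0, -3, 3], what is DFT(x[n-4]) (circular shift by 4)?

Time shift by 4: X_shifted[k] = ω_5^(4k) · X[k]
Shifted x = [-3, 0, -3, 3, 1]

DFT(x[n-4]) = [-2, -2.6910+4.4778i, -3.8090-5.1186i, -3.8090+5.1186i, -2.6910-4.4778i]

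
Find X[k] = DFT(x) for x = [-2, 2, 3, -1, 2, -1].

X[k] = Σ(n=0 to 5) x[n] · ω_6^(nk)
where ω_6 = e^(-2πi/6)

Computing each X[k]:
X[0] = 3
X[1] = -3.0000-3.4641i
X[2] = -6.0000-1.7321i
X[3] = 3
X[4] = -6.0000+1.7321i
X[5] = -3.0000+3.4641i

X = [3, -3.0000-3.4641i, -6.0000-1.7321i, 3, -6.0000+1.7321i, -3.0000+3.4641i]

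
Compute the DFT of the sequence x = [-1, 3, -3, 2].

X[k] = Σ(n=0 to 3) x[n] · ω_4^(nk)
where ω_4 = e^(-2πi/4)

Computing each X[k]:
X[0] = 1
X[1] = 2-1i
X[2] = -9
X[3] = 2+1i

X = [1, 2-1i, -9, 2+1i]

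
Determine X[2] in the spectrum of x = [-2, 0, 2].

X[2] = Σ(n=0 to 2) x[n] · ω_3^(2n) where ω_3 = e^(-2πi/3)
= (-2)·ω_3^0 + (0)·ω_3^2 + (2)·ω_3^4

X[2] = -3.0000-1.7321i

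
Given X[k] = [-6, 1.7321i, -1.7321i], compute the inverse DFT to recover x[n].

x[n] = (1/3) Σ(k=0 to 2) X[k] · e^(2πikn/3)

Computing each x[n]:
x[0] = -2
x[1] = -3
x[2] = -1

x = [-2, -3, -1]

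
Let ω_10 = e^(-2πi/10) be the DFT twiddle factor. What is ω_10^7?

ω_10^7 = e^(-2πi·7/10)
= cos(-2π·7/10) + i·sin(-2π·7/10)
= cos(-14π/10) + i·sin(-14π/10)

ω_10^7 = cos(-14π/10) + i·sin(-14π/10) = -0.3090+0.9511i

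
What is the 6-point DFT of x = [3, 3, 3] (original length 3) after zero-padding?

Original 3-point DFT: [9, 0, 0]
Zero-padded 6-point DFT provides frequency interpolation.

DFT_6([x, 0, ...]) = [9, 3.0000-5.1962i, 0, 3, 0, 3.0000+5.1962i]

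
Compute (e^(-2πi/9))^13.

Since ω_9^9 = 1, powers reduce modulo 9.
13 mod 9 = 4
So ω_9^13 = ω_9^4 = e^(-2πi·4/9)

ω_9^13 = ω_9^4 = -0.9397-0.3420i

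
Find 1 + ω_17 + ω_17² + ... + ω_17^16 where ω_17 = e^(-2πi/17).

Sum of all nth roots of unity equals 0 for n > 1 (geometric series with r ≠ 1).

0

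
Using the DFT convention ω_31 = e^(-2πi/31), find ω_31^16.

ω_31^16 = e^(-2πi·16/31)
= cos(-2π·16/31) + i·sin(-2π·16/31)
= cos(-32π/31) + i·sin(-32π/31)

ω_31^16 = cos(-32π/31) + i·sin(-32π/31) = -0.9949+0.1012i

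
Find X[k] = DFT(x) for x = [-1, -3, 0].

X[k] = Σ(n=0 to 2) x[n] · ω_3^(nk)
where ω_3 = e^(-2πi/3)

Computing each X[k]:
X[0] = -4
X[1] = 0.5000+2.5981i
X[2] = 0.5000-2.5981i

X = [-4, 0.5000+2.5981i, 0.5000-2.5981i]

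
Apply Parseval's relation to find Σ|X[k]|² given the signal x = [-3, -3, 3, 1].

Parseval: Σ|x[n]|² = (1/N)Σ|X[k]|², so Σ|X[k]|² = N·Σ|x[n]|² = 4·28.0000

Σ|X[k]|² = N·Σ|x[n]|² = 4·28.0000 = 112.0000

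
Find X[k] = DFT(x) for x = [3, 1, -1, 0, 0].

X[k] = Σ(n=0 to 4) x[n] · ω_5^(nk)
where ω_5 = e^(-2πi/5)

Computing each X[k]:
X[0] = 3
X[1] = 4.1180-0.3633i
X[2] = 1.8820-1.5388i
X[3] = 1.8820+1.5388i
X[4] = 4.1180+0.3633i

X = [3, 4.1180-0.3633i, 1.8820-1.5388i, 1.8820+1.5388i, 4.1180+0.3633i]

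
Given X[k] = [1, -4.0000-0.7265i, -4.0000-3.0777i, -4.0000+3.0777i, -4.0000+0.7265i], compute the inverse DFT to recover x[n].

x[n] = (1/5) Σ(k=0 to 4) X[k] · e^(2πikn/5)

Computing each x[n]:
x[0] = -3
x[1] = 2
x[2] = 0
x[3] = 2
x[4] = 0

x = [-3, 2, 0, 2, 0]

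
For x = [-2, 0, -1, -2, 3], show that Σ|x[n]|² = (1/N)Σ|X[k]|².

Time domain:
Σ|x[n]|² = |-2|² + |0|² + |-1|² + |-2|² + |3|² = 18.0000

Frequency domain:
(1/5)Σ|X[k]|² = (1/5)(|-2|² + |1.3541+2.2654i|² + |-5.3541+2.7144i|² + |-5.3541-2.7144i|² + |1.3541-2.2654i|²) = (1/5)·90.0000 = 18.0000

Both sides agree, confirming Parseval's theorem.

Σ|x[n]|² = (1/N)Σ|X[k]|² = 18.0000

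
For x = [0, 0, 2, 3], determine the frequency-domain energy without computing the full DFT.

Parseval: Σ|x[n]|² = (1/N)Σ|X[k]|², so Σ|X[k]|² = N·Σ|x[n]|² = 4·13.0000

Σ|X[k]|² = N·Σ|x[n]|² = 4·13.0000 = 52.0000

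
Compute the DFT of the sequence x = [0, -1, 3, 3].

X[k] = Σ(n=0 to 3) x[n] · ω_4^(nk)
where ω_4 = e^(-2πi/4)

Computing each X[k]:
X[0] = 5
X[1] = -3+4i
X[2] = 1
X[3] = -3-4i

X = [5, -3+4i, 1, -3-4i]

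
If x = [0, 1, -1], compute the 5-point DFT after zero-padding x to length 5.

Original 3-point DFT: [0, -1.7321i, 1.7321i]
Zero-padded 5-point DFT provides frequency interpolation.

DFT_5([x, 0, ...]) = [0, 1.1180-0.3633i, -1.1180-1.5388i, -1.1180+1.5388i, 1.1180+0.3633i]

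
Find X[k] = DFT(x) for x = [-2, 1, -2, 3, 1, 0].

X[k] = Σ(n=0 to 5) x[n] · ω_6^(nk)
where ω_6 = e^(-2πi/6)

Computing each X[k]:
X[0] = 1
X[1] = -4.0000+1.7321i
X[2] = 1.0000-3.4641i
X[3] = -7
X[4] = 1.0000+3.4641i
X[5] = -4.0000-1.7321i

X = [1, -4.0000+1.7321i, 1.0000-3.4641i, -7, 1.0000+3.4641i, -4.0000-1.7321i]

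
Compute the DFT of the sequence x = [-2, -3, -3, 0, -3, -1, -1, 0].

X[k] = Σ(n=0 to 7) x[n] · ω_8^(nk)
where ω_8 = e^(-2πi/8)

Computing each X[k]:
X[0] = -13
X[1] = -0.4142+3.4142i
X[2] = -1+4i
X[3] = 2.4142-0.5858i
X[4] = -5
X[5] = 2.4142+0.5858i
X[6] = -1-4i
X[7] = -0.4142-3.4142i

X = [-13, -0.4142+3.4142i, -1+4i, 2.4142-0.5858i, -5, 2.4142+0.5858i, -1-4i, -0.4142-3.4142i]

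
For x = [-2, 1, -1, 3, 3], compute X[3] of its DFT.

X[3] = Σ(n=0 to 4) x[n] · ω_5^(3n) where ω_5 = e^(-2πi/5)
= (-2)·ω_5^0 + (1)·ω_5^3 + (-1)·ω_5^6 + (3)·ω_5^9 + (3)·ω_5^12

X[3] = -4.6180+2.6287i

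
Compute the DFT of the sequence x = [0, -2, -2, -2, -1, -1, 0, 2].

X[k] = Σ(n=0 to 7) x[n] · ω_8^(nk)
where ω_8 = e^(-2πi/8)

Computing each X[k]:
X[0] = -6
X[1] = 3.1213+5.5355i
X[2] = 1+3i
X[3] = -1.1213+1.5355i
X[4] = 0
X[5] = -1.1213-1.5355i
X[6] = 1-3i
X[7] = 3.1213-5.5355i

X = [-6, 3.1213+5.5355i, 1+3i, -1.1213+1.5355i, 0, -1.1213-1.5355i, 1-3i, 3.1213-5.5355i]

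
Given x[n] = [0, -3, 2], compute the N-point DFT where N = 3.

X[k] = Σ(n=0 to 2) x[n] · ω_3^(nk)
where ω_3 = e^(-2πi/3)

Computing each X[k]:
X[0] = -1
X[1] = 0.5000+4.3301i
X[2] = 0.5000-4.3301i

X = [-1, 0.5000+4.3301i, 0.5000-4.3301i]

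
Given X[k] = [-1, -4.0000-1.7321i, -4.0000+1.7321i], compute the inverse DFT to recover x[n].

x[n] = (1/3) Σ(k=0 to 2) X[k] · e^(2πikn/3)

Computing each x[n]:
x[0] = -3
x[1] = 2
x[2] = 0

x = [-3, 2, 0]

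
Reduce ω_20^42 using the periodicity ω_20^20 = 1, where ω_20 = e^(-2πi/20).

Since ω_20^20 = 1, powers reduce modulo 20.
42 mod 20 = 2
So ω_20^42 = ω_20^2 = e^(-2πi·2/20)

ω_20^42 = ω_20^2 = 0.8090-0.5878i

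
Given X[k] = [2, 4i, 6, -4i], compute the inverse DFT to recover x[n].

x[n] = (1/4) Σ(k=0 to 3) X[k] · e^(2πikn/4)

Computing each x[n]:
x[0] = 2
x[1] = -3
x[2] = 2
x[3] = 1

x = [2, -3, 2, 1]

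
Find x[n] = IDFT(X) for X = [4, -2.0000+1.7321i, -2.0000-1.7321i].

x[n] = (1/3) Σ(k=0 to 2) X[k] · e^(2πikn/3)

Computing each x[n]:
x[0] = 0
x[1] = 1
x[2] = 3

x = [0, 1, 3]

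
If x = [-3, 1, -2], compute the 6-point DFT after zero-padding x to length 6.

Original 3-point DFT: [-4, -2.5000-2.5981i, -2.5000+2.5981i]
Zero-padded 6-point DFT provides frequency interpolation.

DFT_6([x, 0, ...]) = [-4, -1.5000+0.8660i, -2.5000-2.5981i, -6, -2.5000+2.5981i, -1.5000-0.8660i]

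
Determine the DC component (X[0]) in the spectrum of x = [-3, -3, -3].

X[0] = Σ(n=0 to 2) x[n] · ω_3^0 = Σ x[n]
= (-3) + (-3) + (-3)

X[0] = -9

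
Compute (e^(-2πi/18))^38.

Since ω_18^18 = 1, powers reduce modulo 18.
38 mod 18 = 2
So ω_18^38 = ω_18^2 = e^(-2πi·2/18)

ω_18^38 = ω_18^2 = 0.7660-0.6428i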